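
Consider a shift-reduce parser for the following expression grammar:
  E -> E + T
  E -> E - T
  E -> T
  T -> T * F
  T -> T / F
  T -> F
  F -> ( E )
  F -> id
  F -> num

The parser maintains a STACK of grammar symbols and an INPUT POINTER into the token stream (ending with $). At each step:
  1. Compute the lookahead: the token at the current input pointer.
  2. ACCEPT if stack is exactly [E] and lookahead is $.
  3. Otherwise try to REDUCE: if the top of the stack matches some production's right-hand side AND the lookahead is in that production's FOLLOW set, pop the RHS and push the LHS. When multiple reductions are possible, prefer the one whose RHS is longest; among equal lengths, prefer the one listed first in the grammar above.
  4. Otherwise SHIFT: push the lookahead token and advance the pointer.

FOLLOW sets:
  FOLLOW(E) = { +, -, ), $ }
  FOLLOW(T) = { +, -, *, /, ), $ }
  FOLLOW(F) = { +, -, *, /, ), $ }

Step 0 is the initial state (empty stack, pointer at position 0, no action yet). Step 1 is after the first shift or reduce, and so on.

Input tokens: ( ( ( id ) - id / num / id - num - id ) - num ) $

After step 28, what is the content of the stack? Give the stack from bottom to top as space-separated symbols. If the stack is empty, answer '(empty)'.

Step 1: shift (. Stack=[(] ptr=1 lookahead=( remaining=[( ( id ) - id / num / id - num - id ) - num ) $]
Step 2: shift (. Stack=[( (] ptr=2 lookahead=( remaining=[( id ) - id / num / id - num - id ) - num ) $]
Step 3: shift (. Stack=[( ( (] ptr=3 lookahead=id remaining=[id ) - id / num / id - num - id ) - num ) $]
Step 4: shift id. Stack=[( ( ( id] ptr=4 lookahead=) remaining=[) - id / num / id - num - id ) - num ) $]
Step 5: reduce F->id. Stack=[( ( ( F] ptr=4 lookahead=) remaining=[) - id / num / id - num - id ) - num ) $]
Step 6: reduce T->F. Stack=[( ( ( T] ptr=4 lookahead=) remaining=[) - id / num / id - num - id ) - num ) $]
Step 7: reduce E->T. Stack=[( ( ( E] ptr=4 lookahead=) remaining=[) - id / num / id - num - id ) - num ) $]
Step 8: shift ). Stack=[( ( ( E )] ptr=5 lookahead=- remaining=[- id / num / id - num - id ) - num ) $]
Step 9: reduce F->( E ). Stack=[( ( F] ptr=5 lookahead=- remaining=[- id / num / id - num - id ) - num ) $]
Step 10: reduce T->F. Stack=[( ( T] ptr=5 lookahead=- remaining=[- id / num / id - num - id ) - num ) $]
Step 11: reduce E->T. Stack=[( ( E] ptr=5 lookahead=- remaining=[- id / num / id - num - id ) - num ) $]
Step 12: shift -. Stack=[( ( E -] ptr=6 lookahead=id remaining=[id / num / id - num - id ) - num ) $]
Step 13: shift id. Stack=[( ( E - id] ptr=7 lookahead=/ remaining=[/ num / id - num - id ) - num ) $]
Step 14: reduce F->id. Stack=[( ( E - F] ptr=7 lookahead=/ remaining=[/ num / id - num - id ) - num ) $]
Step 15: reduce T->F. Stack=[( ( E - T] ptr=7 lookahead=/ remaining=[/ num / id - num - id ) - num ) $]
Step 16: shift /. Stack=[( ( E - T /] ptr=8 lookahead=num remaining=[num / id - num - id ) - num ) $]
Step 17: shift num. Stack=[( ( E - T / num] ptr=9 lookahead=/ remaining=[/ id - num - id ) - num ) $]
Step 18: reduce F->num. Stack=[( ( E - T / F] ptr=9 lookahead=/ remaining=[/ id - num - id ) - num ) $]
Step 19: reduce T->T / F. Stack=[( ( E - T] ptr=9 lookahead=/ remaining=[/ id - num - id ) - num ) $]
Step 20: shift /. Stack=[( ( E - T /] ptr=10 lookahead=id remaining=[id - num - id ) - num ) $]
Step 21: shift id. Stack=[( ( E - T / id] ptr=11 lookahead=- remaining=[- num - id ) - num ) $]
Step 22: reduce F->id. Stack=[( ( E - T / F] ptr=11 lookahead=- remaining=[- num - id ) - num ) $]
Step 23: reduce T->T / F. Stack=[( ( E - T] ptr=11 lookahead=- remaining=[- num - id ) - num ) $]
Step 24: reduce E->E - T. Stack=[( ( E] ptr=11 lookahead=- remaining=[- num - id ) - num ) $]
Step 25: shift -. Stack=[( ( E -] ptr=12 lookahead=num remaining=[num - id ) - num ) $]
Step 26: shift num. Stack=[( ( E - num] ptr=13 lookahead=- remaining=[- id ) - num ) $]
Step 27: reduce F->num. Stack=[( ( E - F] ptr=13 lookahead=- remaining=[- id ) - num ) $]
Step 28: reduce T->F. Stack=[( ( E - T] ptr=13 lookahead=- remaining=[- id ) - num ) $]

Answer: ( ( E - T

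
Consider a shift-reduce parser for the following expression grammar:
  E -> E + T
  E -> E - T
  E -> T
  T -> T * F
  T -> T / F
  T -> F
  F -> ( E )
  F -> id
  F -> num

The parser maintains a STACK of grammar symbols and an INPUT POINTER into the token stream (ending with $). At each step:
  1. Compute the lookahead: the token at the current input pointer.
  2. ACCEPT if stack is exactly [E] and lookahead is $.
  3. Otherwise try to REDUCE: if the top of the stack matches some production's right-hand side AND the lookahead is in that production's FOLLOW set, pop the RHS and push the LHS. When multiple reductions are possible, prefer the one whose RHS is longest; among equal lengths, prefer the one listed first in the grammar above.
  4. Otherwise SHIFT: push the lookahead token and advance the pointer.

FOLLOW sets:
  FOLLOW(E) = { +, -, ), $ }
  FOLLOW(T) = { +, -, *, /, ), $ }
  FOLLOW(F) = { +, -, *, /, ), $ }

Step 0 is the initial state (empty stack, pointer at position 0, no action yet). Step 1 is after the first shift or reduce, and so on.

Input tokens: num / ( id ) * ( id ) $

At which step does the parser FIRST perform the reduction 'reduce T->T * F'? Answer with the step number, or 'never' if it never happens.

Step 1: shift num. Stack=[num] ptr=1 lookahead=/ remaining=[/ ( id ) * ( id ) $]
Step 2: reduce F->num. Stack=[F] ptr=1 lookahead=/ remaining=[/ ( id ) * ( id ) $]
Step 3: reduce T->F. Stack=[T] ptr=1 lookahead=/ remaining=[/ ( id ) * ( id ) $]
Step 4: shift /. Stack=[T /] ptr=2 lookahead=( remaining=[( id ) * ( id ) $]
Step 5: shift (. Stack=[T / (] ptr=3 lookahead=id remaining=[id ) * ( id ) $]
Step 6: shift id. Stack=[T / ( id] ptr=4 lookahead=) remaining=[) * ( id ) $]
Step 7: reduce F->id. Stack=[T / ( F] ptr=4 lookahead=) remaining=[) * ( id ) $]
Step 8: reduce T->F. Stack=[T / ( T] ptr=4 lookahead=) remaining=[) * ( id ) $]
Step 9: reduce E->T. Stack=[T / ( E] ptr=4 lookahead=) remaining=[) * ( id ) $]
Step 10: shift ). Stack=[T / ( E )] ptr=5 lookahead=* remaining=[* ( id ) $]
Step 11: reduce F->( E ). Stack=[T / F] ptr=5 lookahead=* remaining=[* ( id ) $]
Step 12: reduce T->T / F. Stack=[T] ptr=5 lookahead=* remaining=[* ( id ) $]
Step 13: shift *. Stack=[T *] ptr=6 lookahead=( remaining=[( id ) $]
Step 14: shift (. Stack=[T * (] ptr=7 lookahead=id remaining=[id ) $]
Step 15: shift id. Stack=[T * ( id] ptr=8 lookahead=) remaining=[) $]
Step 16: reduce F->id. Stack=[T * ( F] ptr=8 lookahead=) remaining=[) $]
Step 17: reduce T->F. Stack=[T * ( T] ptr=8 lookahead=) remaining=[) $]
Step 18: reduce E->T. Stack=[T * ( E] ptr=8 lookahead=) remaining=[) $]
Step 19: shift ). Stack=[T * ( E )] ptr=9 lookahead=$ remaining=[$]
Step 20: reduce F->( E ). Stack=[T * F] ptr=9 lookahead=$ remaining=[$]
Step 21: reduce T->T * F. Stack=[T] ptr=9 lookahead=$ remaining=[$]

Answer: 21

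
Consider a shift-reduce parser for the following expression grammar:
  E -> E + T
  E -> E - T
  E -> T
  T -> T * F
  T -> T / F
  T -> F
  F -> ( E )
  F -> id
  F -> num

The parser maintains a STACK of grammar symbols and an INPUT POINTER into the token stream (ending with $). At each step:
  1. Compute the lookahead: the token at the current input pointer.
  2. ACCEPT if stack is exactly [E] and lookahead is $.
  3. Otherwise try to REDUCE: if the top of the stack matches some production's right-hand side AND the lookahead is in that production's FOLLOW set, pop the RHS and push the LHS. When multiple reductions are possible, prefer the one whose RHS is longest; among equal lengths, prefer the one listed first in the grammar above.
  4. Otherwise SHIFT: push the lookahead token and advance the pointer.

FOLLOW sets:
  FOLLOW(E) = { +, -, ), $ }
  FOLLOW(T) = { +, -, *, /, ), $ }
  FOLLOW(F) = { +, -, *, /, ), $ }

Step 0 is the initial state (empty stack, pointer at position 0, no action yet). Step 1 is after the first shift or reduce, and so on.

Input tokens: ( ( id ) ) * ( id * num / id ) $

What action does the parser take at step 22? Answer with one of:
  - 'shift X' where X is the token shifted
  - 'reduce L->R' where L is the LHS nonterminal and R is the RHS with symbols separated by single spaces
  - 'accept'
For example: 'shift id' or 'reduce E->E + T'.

Answer: reduce T->T * F

Derivation:
Step 1: shift (. Stack=[(] ptr=1 lookahead=( remaining=[( id ) ) * ( id * num / id ) $]
Step 2: shift (. Stack=[( (] ptr=2 lookahead=id remaining=[id ) ) * ( id * num / id ) $]
Step 3: shift id. Stack=[( ( id] ptr=3 lookahead=) remaining=[) ) * ( id * num / id ) $]
Step 4: reduce F->id. Stack=[( ( F] ptr=3 lookahead=) remaining=[) ) * ( id * num / id ) $]
Step 5: reduce T->F. Stack=[( ( T] ptr=3 lookahead=) remaining=[) ) * ( id * num / id ) $]
Step 6: reduce E->T. Stack=[( ( E] ptr=3 lookahead=) remaining=[) ) * ( id * num / id ) $]
Step 7: shift ). Stack=[( ( E )] ptr=4 lookahead=) remaining=[) * ( id * num / id ) $]
Step 8: reduce F->( E ). Stack=[( F] ptr=4 lookahead=) remaining=[) * ( id * num / id ) $]
Step 9: reduce T->F. Stack=[( T] ptr=4 lookahead=) remaining=[) * ( id * num / id ) $]
Step 10: reduce E->T. Stack=[( E] ptr=4 lookahead=) remaining=[) * ( id * num / id ) $]
Step 11: shift ). Stack=[( E )] ptr=5 lookahead=* remaining=[* ( id * num / id ) $]
Step 12: reduce F->( E ). Stack=[F] ptr=5 lookahead=* remaining=[* ( id * num / id ) $]
Step 13: reduce T->F. Stack=[T] ptr=5 lookahead=* remaining=[* ( id * num / id ) $]
Step 14: shift *. Stack=[T *] ptr=6 lookahead=( remaining=[( id * num / id ) $]
Step 15: shift (. Stack=[T * (] ptr=7 lookahead=id remaining=[id * num / id ) $]
Step 16: shift id. Stack=[T * ( id] ptr=8 lookahead=* remaining=[* num / id ) $]
Step 17: reduce F->id. Stack=[T * ( F] ptr=8 lookahead=* remaining=[* num / id ) $]
Step 18: reduce T->F. Stack=[T * ( T] ptr=8 lookahead=* remaining=[* num / id ) $]
Step 19: shift *. Stack=[T * ( T *] ptr=9 lookahead=num remaining=[num / id ) $]
Step 20: shift num. Stack=[T * ( T * num] ptr=10 lookahead=/ remaining=[/ id ) $]
Step 21: reduce F->num. Stack=[T * ( T * F] ptr=10 lookahead=/ remaining=[/ id ) $]
Step 22: reduce T->T * F. Stack=[T * ( T] ptr=10 lookahead=/ remaining=[/ id ) $]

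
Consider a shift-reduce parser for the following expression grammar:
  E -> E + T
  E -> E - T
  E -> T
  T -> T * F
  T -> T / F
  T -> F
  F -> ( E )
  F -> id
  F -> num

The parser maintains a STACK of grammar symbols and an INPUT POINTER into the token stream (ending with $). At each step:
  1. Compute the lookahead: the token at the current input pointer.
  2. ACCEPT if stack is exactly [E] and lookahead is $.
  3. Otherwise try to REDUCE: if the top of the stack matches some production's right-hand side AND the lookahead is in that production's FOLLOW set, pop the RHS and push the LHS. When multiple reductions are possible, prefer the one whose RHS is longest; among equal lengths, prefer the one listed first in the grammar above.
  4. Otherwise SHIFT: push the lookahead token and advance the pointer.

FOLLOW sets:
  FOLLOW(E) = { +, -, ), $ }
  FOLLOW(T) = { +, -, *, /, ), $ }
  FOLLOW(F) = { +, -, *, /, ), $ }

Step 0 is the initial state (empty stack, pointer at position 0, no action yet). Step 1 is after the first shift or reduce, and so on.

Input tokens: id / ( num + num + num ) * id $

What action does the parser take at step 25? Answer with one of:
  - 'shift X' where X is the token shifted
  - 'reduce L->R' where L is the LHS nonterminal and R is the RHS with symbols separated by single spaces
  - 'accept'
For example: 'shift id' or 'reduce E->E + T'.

Step 1: shift id. Stack=[id] ptr=1 lookahead=/ remaining=[/ ( num + num + num ) * id $]
Step 2: reduce F->id. Stack=[F] ptr=1 lookahead=/ remaining=[/ ( num + num + num ) * id $]
Step 3: reduce T->F. Stack=[T] ptr=1 lookahead=/ remaining=[/ ( num + num + num ) * id $]
Step 4: shift /. Stack=[T /] ptr=2 lookahead=( remaining=[( num + num + num ) * id $]
Step 5: shift (. Stack=[T / (] ptr=3 lookahead=num remaining=[num + num + num ) * id $]
Step 6: shift num. Stack=[T / ( num] ptr=4 lookahead=+ remaining=[+ num + num ) * id $]
Step 7: reduce F->num. Stack=[T / ( F] ptr=4 lookahead=+ remaining=[+ num + num ) * id $]
Step 8: reduce T->F. Stack=[T / ( T] ptr=4 lookahead=+ remaining=[+ num + num ) * id $]
Step 9: reduce E->T. Stack=[T / ( E] ptr=4 lookahead=+ remaining=[+ num + num ) * id $]
Step 10: shift +. Stack=[T / ( E +] ptr=5 lookahead=num remaining=[num + num ) * id $]
Step 11: shift num. Stack=[T / ( E + num] ptr=6 lookahead=+ remaining=[+ num ) * id $]
Step 12: reduce F->num. Stack=[T / ( E + F] ptr=6 lookahead=+ remaining=[+ num ) * id $]
Step 13: reduce T->F. Stack=[T / ( E + T] ptr=6 lookahead=+ remaining=[+ num ) * id $]
Step 14: reduce E->E + T. Stack=[T / ( E] ptr=6 lookahead=+ remaining=[+ num ) * id $]
Step 15: shift +. Stack=[T / ( E +] ptr=7 lookahead=num remaining=[num ) * id $]
Step 16: shift num. Stack=[T / ( E + num] ptr=8 lookahead=) remaining=[) * id $]
Step 17: reduce F->num. Stack=[T / ( E + F] ptr=8 lookahead=) remaining=[) * id $]
Step 18: reduce T->F. Stack=[T / ( E + T] ptr=8 lookahead=) remaining=[) * id $]
Step 19: reduce E->E + T. Stack=[T / ( E] ptr=8 lookahead=) remaining=[) * id $]
Step 20: shift ). Stack=[T / ( E )] ptr=9 lookahead=* remaining=[* id $]
Step 21: reduce F->( E ). Stack=[T / F] ptr=9 lookahead=* remaining=[* id $]
Step 22: reduce T->T / F. Stack=[T] ptr=9 lookahead=* remaining=[* id $]
Step 23: shift *. Stack=[T *] ptr=10 lookahead=id remaining=[id $]
Step 24: shift id. Stack=[T * id] ptr=11 lookahead=$ remaining=[$]
Step 25: reduce F->id. Stack=[T * F] ptr=11 lookahead=$ remaining=[$]

Answer: reduce F->id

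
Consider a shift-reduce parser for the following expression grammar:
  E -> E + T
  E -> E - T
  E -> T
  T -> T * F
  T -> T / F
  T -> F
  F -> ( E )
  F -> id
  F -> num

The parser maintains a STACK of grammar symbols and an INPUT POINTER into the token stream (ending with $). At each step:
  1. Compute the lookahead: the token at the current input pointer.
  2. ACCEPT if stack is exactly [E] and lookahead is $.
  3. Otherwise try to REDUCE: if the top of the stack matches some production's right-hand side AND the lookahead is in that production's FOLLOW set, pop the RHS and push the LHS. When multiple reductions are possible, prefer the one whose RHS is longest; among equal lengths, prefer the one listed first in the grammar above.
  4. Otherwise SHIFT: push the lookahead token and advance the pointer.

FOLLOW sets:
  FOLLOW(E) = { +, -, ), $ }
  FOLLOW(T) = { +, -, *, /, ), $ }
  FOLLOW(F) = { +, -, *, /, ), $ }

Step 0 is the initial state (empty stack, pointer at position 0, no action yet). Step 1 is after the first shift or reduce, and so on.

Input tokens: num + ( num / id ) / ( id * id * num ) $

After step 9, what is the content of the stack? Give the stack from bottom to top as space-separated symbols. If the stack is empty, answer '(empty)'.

Step 1: shift num. Stack=[num] ptr=1 lookahead=+ remaining=[+ ( num / id ) / ( id * id * num ) $]
Step 2: reduce F->num. Stack=[F] ptr=1 lookahead=+ remaining=[+ ( num / id ) / ( id * id * num ) $]
Step 3: reduce T->F. Stack=[T] ptr=1 lookahead=+ remaining=[+ ( num / id ) / ( id * id * num ) $]
Step 4: reduce E->T. Stack=[E] ptr=1 lookahead=+ remaining=[+ ( num / id ) / ( id * id * num ) $]
Step 5: shift +. Stack=[E +] ptr=2 lookahead=( remaining=[( num / id ) / ( id * id * num ) $]
Step 6: shift (. Stack=[E + (] ptr=3 lookahead=num remaining=[num / id ) / ( id * id * num ) $]
Step 7: shift num. Stack=[E + ( num] ptr=4 lookahead=/ remaining=[/ id ) / ( id * id * num ) $]
Step 8: reduce F->num. Stack=[E + ( F] ptr=4 lookahead=/ remaining=[/ id ) / ( id * id * num ) $]
Step 9: reduce T->F. Stack=[E + ( T] ptr=4 lookahead=/ remaining=[/ id ) / ( id * id * num ) $]

Answer: E + ( T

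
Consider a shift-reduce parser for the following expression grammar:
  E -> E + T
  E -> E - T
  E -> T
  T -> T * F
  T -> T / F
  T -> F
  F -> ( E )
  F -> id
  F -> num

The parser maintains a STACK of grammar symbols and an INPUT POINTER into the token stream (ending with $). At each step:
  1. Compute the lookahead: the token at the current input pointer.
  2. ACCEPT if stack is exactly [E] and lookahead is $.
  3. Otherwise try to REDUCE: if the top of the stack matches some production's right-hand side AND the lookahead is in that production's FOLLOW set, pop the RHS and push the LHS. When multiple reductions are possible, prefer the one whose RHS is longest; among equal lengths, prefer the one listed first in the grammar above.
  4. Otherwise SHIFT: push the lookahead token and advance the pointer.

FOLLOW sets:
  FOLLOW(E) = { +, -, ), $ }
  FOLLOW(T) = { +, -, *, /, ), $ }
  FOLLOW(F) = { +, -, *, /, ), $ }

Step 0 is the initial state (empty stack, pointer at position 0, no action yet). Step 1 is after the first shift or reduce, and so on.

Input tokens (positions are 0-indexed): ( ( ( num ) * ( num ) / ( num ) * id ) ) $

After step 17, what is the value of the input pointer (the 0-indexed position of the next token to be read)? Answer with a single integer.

Answer: 9

Derivation:
Step 1: shift (. Stack=[(] ptr=1 lookahead=( remaining=[( ( num ) * ( num ) / ( num ) * id ) ) $]
Step 2: shift (. Stack=[( (] ptr=2 lookahead=( remaining=[( num ) * ( num ) / ( num ) * id ) ) $]
Step 3: shift (. Stack=[( ( (] ptr=3 lookahead=num remaining=[num ) * ( num ) / ( num ) * id ) ) $]
Step 4: shift num. Stack=[( ( ( num] ptr=4 lookahead=) remaining=[) * ( num ) / ( num ) * id ) ) $]
Step 5: reduce F->num. Stack=[( ( ( F] ptr=4 lookahead=) remaining=[) * ( num ) / ( num ) * id ) ) $]
Step 6: reduce T->F. Stack=[( ( ( T] ptr=4 lookahead=) remaining=[) * ( num ) / ( num ) * id ) ) $]
Step 7: reduce E->T. Stack=[( ( ( E] ptr=4 lookahead=) remaining=[) * ( num ) / ( num ) * id ) ) $]
Step 8: shift ). Stack=[( ( ( E )] ptr=5 lookahead=* remaining=[* ( num ) / ( num ) * id ) ) $]
Step 9: reduce F->( E ). Stack=[( ( F] ptr=5 lookahead=* remaining=[* ( num ) / ( num ) * id ) ) $]
Step 10: reduce T->F. Stack=[( ( T] ptr=5 lookahead=* remaining=[* ( num ) / ( num ) * id ) ) $]
Step 11: shift *. Stack=[( ( T *] ptr=6 lookahead=( remaining=[( num ) / ( num ) * id ) ) $]
Step 12: shift (. Stack=[( ( T * (] ptr=7 lookahead=num remaining=[num ) / ( num ) * id ) ) $]
Step 13: shift num. Stack=[( ( T * ( num] ptr=8 lookahead=) remaining=[) / ( num ) * id ) ) $]
Step 14: reduce F->num. Stack=[( ( T * ( F] ptr=8 lookahead=) remaining=[) / ( num ) * id ) ) $]
Step 15: reduce T->F. Stack=[( ( T * ( T] ptr=8 lookahead=) remaining=[) / ( num ) * id ) ) $]
Step 16: reduce E->T. Stack=[( ( T * ( E] ptr=8 lookahead=) remaining=[) / ( num ) * id ) ) $]
Step 17: shift ). Stack=[( ( T * ( E )] ptr=9 lookahead=/ remaining=[/ ( num ) * id ) ) $]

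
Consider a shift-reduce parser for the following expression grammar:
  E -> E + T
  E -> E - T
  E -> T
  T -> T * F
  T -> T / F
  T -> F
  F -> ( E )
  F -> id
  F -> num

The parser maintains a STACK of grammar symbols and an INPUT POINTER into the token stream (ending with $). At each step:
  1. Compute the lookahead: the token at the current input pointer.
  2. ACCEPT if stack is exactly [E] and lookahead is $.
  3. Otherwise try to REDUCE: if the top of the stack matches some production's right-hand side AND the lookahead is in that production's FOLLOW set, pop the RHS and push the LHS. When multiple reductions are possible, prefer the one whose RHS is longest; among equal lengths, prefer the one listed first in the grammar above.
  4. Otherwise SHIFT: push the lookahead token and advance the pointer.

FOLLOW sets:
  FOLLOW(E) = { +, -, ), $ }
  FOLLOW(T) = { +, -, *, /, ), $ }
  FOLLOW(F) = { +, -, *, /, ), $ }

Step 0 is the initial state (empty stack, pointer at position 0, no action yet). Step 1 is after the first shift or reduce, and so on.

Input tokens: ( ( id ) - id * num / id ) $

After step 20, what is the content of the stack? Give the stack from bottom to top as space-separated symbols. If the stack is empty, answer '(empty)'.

Answer: ( E - T / id

Derivation:
Step 1: shift (. Stack=[(] ptr=1 lookahead=( remaining=[( id ) - id * num / id ) $]
Step 2: shift (. Stack=[( (] ptr=2 lookahead=id remaining=[id ) - id * num / id ) $]
Step 3: shift id. Stack=[( ( id] ptr=3 lookahead=) remaining=[) - id * num / id ) $]
Step 4: reduce F->id. Stack=[( ( F] ptr=3 lookahead=) remaining=[) - id * num / id ) $]
Step 5: reduce T->F. Stack=[( ( T] ptr=3 lookahead=) remaining=[) - id * num / id ) $]
Step 6: reduce E->T. Stack=[( ( E] ptr=3 lookahead=) remaining=[) - id * num / id ) $]
Step 7: shift ). Stack=[( ( E )] ptr=4 lookahead=- remaining=[- id * num / id ) $]
Step 8: reduce F->( E ). Stack=[( F] ptr=4 lookahead=- remaining=[- id * num / id ) $]
Step 9: reduce T->F. Stack=[( T] ptr=4 lookahead=- remaining=[- id * num / id ) $]
Step 10: reduce E->T. Stack=[( E] ptr=4 lookahead=- remaining=[- id * num / id ) $]
Step 11: shift -. Stack=[( E -] ptr=5 lookahead=id remaining=[id * num / id ) $]
Step 12: shift id. Stack=[( E - id] ptr=6 lookahead=* remaining=[* num / id ) $]
Step 13: reduce F->id. Stack=[( E - F] ptr=6 lookahead=* remaining=[* num / id ) $]
Step 14: reduce T->F. Stack=[( E - T] ptr=6 lookahead=* remaining=[* num / id ) $]
Step 15: shift *. Stack=[( E - T *] ptr=7 lookahead=num remaining=[num / id ) $]
Step 16: shift num. Stack=[( E - T * num] ptr=8 lookahead=/ remaining=[/ id ) $]
Step 17: reduce F->num. Stack=[( E - T * F] ptr=8 lookahead=/ remaining=[/ id ) $]
Step 18: reduce T->T * F. Stack=[( E - T] ptr=8 lookahead=/ remaining=[/ id ) $]
Step 19: shift /. Stack=[( E - T /] ptr=9 lookahead=id remaining=[id ) $]
Step 20: shift id. Stack=[( E - T / id] ptr=10 lookahead=) remaining=[) $]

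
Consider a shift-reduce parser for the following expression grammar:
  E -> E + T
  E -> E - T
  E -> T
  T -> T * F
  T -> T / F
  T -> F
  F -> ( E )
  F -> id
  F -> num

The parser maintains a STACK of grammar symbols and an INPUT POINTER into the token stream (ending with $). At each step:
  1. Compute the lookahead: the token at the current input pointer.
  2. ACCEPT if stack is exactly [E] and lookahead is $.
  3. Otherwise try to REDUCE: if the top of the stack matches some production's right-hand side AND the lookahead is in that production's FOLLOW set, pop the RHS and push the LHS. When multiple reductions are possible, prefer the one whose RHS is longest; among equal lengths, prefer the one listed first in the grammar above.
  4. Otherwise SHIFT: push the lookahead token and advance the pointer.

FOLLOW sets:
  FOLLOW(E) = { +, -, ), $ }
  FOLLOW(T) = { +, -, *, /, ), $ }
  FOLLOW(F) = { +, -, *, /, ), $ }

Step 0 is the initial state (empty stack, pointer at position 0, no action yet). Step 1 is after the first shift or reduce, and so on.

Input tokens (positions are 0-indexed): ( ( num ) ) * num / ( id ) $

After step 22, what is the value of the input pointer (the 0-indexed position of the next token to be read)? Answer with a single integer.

Step 1: shift (. Stack=[(] ptr=1 lookahead=( remaining=[( num ) ) * num / ( id ) $]
Step 2: shift (. Stack=[( (] ptr=2 lookahead=num remaining=[num ) ) * num / ( id ) $]
Step 3: shift num. Stack=[( ( num] ptr=3 lookahead=) remaining=[) ) * num / ( id ) $]
Step 4: reduce F->num. Stack=[( ( F] ptr=3 lookahead=) remaining=[) ) * num / ( id ) $]
Step 5: reduce T->F. Stack=[( ( T] ptr=3 lookahead=) remaining=[) ) * num / ( id ) $]
Step 6: reduce E->T. Stack=[( ( E] ptr=3 lookahead=) remaining=[) ) * num / ( id ) $]
Step 7: shift ). Stack=[( ( E )] ptr=4 lookahead=) remaining=[) * num / ( id ) $]
Step 8: reduce F->( E ). Stack=[( F] ptr=4 lookahead=) remaining=[) * num / ( id ) $]
Step 9: reduce T->F. Stack=[( T] ptr=4 lookahead=) remaining=[) * num / ( id ) $]
Step 10: reduce E->T. Stack=[( E] ptr=4 lookahead=) remaining=[) * num / ( id ) $]
Step 11: shift ). Stack=[( E )] ptr=5 lookahead=* remaining=[* num / ( id ) $]
Step 12: reduce F->( E ). Stack=[F] ptr=5 lookahead=* remaining=[* num / ( id ) $]
Step 13: reduce T->F. Stack=[T] ptr=5 lookahead=* remaining=[* num / ( id ) $]
Step 14: shift *. Stack=[T *] ptr=6 lookahead=num remaining=[num / ( id ) $]
Step 15: shift num. Stack=[T * num] ptr=7 lookahead=/ remaining=[/ ( id ) $]
Step 16: reduce F->num. Stack=[T * F] ptr=7 lookahead=/ remaining=[/ ( id ) $]
Step 17: reduce T->T * F. Stack=[T] ptr=7 lookahead=/ remaining=[/ ( id ) $]
Step 18: shift /. Stack=[T /] ptr=8 lookahead=( remaining=[( id ) $]
Step 19: shift (. Stack=[T / (] ptr=9 lookahead=id remaining=[id ) $]
Step 20: shift id. Stack=[T / ( id] ptr=10 lookahead=) remaining=[) $]
Step 21: reduce F->id. Stack=[T / ( F] ptr=10 lookahead=) remaining=[) $]
Step 22: reduce T->F. Stack=[T / ( T] ptr=10 lookahead=) remaining=[) $]

Answer: 10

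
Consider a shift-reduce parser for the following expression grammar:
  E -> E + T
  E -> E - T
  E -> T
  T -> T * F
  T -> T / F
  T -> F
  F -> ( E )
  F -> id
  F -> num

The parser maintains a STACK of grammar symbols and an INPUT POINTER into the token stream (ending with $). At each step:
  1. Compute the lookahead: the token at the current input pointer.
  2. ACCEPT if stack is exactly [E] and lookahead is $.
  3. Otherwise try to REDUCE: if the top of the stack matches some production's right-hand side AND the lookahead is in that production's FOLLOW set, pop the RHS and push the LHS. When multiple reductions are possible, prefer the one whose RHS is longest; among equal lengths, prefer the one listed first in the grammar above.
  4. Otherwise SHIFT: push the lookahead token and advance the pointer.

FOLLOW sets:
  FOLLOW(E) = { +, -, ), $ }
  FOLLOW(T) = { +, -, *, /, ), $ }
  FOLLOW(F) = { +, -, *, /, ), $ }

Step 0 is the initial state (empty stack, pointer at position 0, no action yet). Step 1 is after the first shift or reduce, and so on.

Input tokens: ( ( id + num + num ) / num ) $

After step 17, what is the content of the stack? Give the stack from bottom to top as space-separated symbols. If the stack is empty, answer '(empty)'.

Answer: ( ( E )

Derivation:
Step 1: shift (. Stack=[(] ptr=1 lookahead=( remaining=[( id + num + num ) / num ) $]
Step 2: shift (. Stack=[( (] ptr=2 lookahead=id remaining=[id + num + num ) / num ) $]
Step 3: shift id. Stack=[( ( id] ptr=3 lookahead=+ remaining=[+ num + num ) / num ) $]
Step 4: reduce F->id. Stack=[( ( F] ptr=3 lookahead=+ remaining=[+ num + num ) / num ) $]
Step 5: reduce T->F. Stack=[( ( T] ptr=3 lookahead=+ remaining=[+ num + num ) / num ) $]
Step 6: reduce E->T. Stack=[( ( E] ptr=3 lookahead=+ remaining=[+ num + num ) / num ) $]
Step 7: shift +. Stack=[( ( E +] ptr=4 lookahead=num remaining=[num + num ) / num ) $]
Step 8: shift num. Stack=[( ( E + num] ptr=5 lookahead=+ remaining=[+ num ) / num ) $]
Step 9: reduce F->num. Stack=[( ( E + F] ptr=5 lookahead=+ remaining=[+ num ) / num ) $]
Step 10: reduce T->F. Stack=[( ( E + T] ptr=5 lookahead=+ remaining=[+ num ) / num ) $]
Step 11: reduce E->E + T. Stack=[( ( E] ptr=5 lookahead=+ remaining=[+ num ) / num ) $]
Step 12: shift +. Stack=[( ( E +] ptr=6 lookahead=num remaining=[num ) / num ) $]
Step 13: shift num. Stack=[( ( E + num] ptr=7 lookahead=) remaining=[) / num ) $]
Step 14: reduce F->num. Stack=[( ( E + F] ptr=7 lookahead=) remaining=[) / num ) $]
Step 15: reduce T->F. Stack=[( ( E + T] ptr=7 lookahead=) remaining=[) / num ) $]
Step 16: reduce E->E + T. Stack=[( ( E] ptr=7 lookahead=) remaining=[) / num ) $]
Step 17: shift ). Stack=[( ( E )] ptr=8 lookahead=/ remaining=[/ num ) $]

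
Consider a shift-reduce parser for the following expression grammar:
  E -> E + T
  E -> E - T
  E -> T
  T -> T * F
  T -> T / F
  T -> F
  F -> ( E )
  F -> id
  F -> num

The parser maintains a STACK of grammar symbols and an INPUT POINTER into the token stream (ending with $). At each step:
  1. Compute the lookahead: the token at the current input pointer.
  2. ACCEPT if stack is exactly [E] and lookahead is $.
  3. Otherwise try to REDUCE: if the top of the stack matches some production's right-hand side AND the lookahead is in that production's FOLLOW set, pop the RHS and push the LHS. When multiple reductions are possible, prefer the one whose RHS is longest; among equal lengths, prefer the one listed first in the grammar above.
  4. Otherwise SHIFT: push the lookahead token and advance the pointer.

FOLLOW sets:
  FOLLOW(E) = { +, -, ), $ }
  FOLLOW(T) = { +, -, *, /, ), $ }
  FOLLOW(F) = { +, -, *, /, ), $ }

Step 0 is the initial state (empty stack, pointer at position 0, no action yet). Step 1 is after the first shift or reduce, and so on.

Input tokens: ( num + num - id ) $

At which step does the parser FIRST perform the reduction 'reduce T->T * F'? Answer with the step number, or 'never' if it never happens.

Step 1: shift (. Stack=[(] ptr=1 lookahead=num remaining=[num + num - id ) $]
Step 2: shift num. Stack=[( num] ptr=2 lookahead=+ remaining=[+ num - id ) $]
Step 3: reduce F->num. Stack=[( F] ptr=2 lookahead=+ remaining=[+ num - id ) $]
Step 4: reduce T->F. Stack=[( T] ptr=2 lookahead=+ remaining=[+ num - id ) $]
Step 5: reduce E->T. Stack=[( E] ptr=2 lookahead=+ remaining=[+ num - id ) $]
Step 6: shift +. Stack=[( E +] ptr=3 lookahead=num remaining=[num - id ) $]
Step 7: shift num. Stack=[( E + num] ptr=4 lookahead=- remaining=[- id ) $]
Step 8: reduce F->num. Stack=[( E + F] ptr=4 lookahead=- remaining=[- id ) $]
Step 9: reduce T->F. Stack=[( E + T] ptr=4 lookahead=- remaining=[- id ) $]
Step 10: reduce E->E + T. Stack=[( E] ptr=4 lookahead=- remaining=[- id ) $]
Step 11: shift -. Stack=[( E -] ptr=5 lookahead=id remaining=[id ) $]
Step 12: shift id. Stack=[( E - id] ptr=6 lookahead=) remaining=[) $]
Step 13: reduce F->id. Stack=[( E - F] ptr=6 lookahead=) remaining=[) $]
Step 14: reduce T->F. Stack=[( E - T] ptr=6 lookahead=) remaining=[) $]
Step 15: reduce E->E - T. Stack=[( E] ptr=6 lookahead=) remaining=[) $]
Step 16: shift ). Stack=[( E )] ptr=7 lookahead=$ remaining=[$]
Step 17: reduce F->( E ). Stack=[F] ptr=7 lookahead=$ remaining=[$]
Step 18: reduce T->F. Stack=[T] ptr=7 lookahead=$ remaining=[$]
Step 19: reduce E->T. Stack=[E] ptr=7 lookahead=$ remaining=[$]
Step 20: accept. Stack=[E] ptr=7 lookahead=$ remaining=[$]

Answer: never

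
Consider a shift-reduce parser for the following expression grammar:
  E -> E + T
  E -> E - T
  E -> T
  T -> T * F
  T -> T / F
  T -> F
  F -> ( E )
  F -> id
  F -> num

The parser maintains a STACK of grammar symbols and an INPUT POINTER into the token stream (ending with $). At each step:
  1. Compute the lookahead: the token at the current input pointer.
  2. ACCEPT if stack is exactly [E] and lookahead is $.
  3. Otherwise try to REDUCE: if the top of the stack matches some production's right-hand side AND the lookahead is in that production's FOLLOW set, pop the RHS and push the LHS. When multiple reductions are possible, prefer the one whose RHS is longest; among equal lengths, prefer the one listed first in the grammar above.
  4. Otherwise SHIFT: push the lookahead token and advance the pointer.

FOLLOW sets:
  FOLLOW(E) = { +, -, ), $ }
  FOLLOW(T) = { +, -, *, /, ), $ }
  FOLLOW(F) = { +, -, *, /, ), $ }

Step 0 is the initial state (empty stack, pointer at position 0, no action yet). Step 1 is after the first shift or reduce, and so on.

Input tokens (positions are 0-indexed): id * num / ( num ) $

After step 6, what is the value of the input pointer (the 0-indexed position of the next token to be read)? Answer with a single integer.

Step 1: shift id. Stack=[id] ptr=1 lookahead=* remaining=[* num / ( num ) $]
Step 2: reduce F->id. Stack=[F] ptr=1 lookahead=* remaining=[* num / ( num ) $]
Step 3: reduce T->F. Stack=[T] ptr=1 lookahead=* remaining=[* num / ( num ) $]
Step 4: shift *. Stack=[T *] ptr=2 lookahead=num remaining=[num / ( num ) $]
Step 5: shift num. Stack=[T * num] ptr=3 lookahead=/ remaining=[/ ( num ) $]
Step 6: reduce F->num. Stack=[T * F] ptr=3 lookahead=/ remaining=[/ ( num ) $]

Answer: 3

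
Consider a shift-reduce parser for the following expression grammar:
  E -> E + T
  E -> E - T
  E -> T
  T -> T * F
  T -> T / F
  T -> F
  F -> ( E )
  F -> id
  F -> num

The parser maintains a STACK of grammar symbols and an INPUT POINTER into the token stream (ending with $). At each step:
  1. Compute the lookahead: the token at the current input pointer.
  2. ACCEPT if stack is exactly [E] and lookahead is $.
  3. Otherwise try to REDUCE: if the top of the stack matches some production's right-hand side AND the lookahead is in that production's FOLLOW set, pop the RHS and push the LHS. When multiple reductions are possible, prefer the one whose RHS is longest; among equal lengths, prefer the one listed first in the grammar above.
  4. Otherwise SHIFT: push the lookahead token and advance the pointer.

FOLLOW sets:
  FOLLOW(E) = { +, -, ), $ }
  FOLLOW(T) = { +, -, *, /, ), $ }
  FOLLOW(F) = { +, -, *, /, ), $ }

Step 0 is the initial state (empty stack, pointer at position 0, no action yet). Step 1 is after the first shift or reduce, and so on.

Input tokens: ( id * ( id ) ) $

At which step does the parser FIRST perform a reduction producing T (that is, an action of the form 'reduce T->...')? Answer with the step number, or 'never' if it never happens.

Step 1: shift (. Stack=[(] ptr=1 lookahead=id remaining=[id * ( id ) ) $]
Step 2: shift id. Stack=[( id] ptr=2 lookahead=* remaining=[* ( id ) ) $]
Step 3: reduce F->id. Stack=[( F] ptr=2 lookahead=* remaining=[* ( id ) ) $]
Step 4: reduce T->F. Stack=[( T] ptr=2 lookahead=* remaining=[* ( id ) ) $]

Answer: 4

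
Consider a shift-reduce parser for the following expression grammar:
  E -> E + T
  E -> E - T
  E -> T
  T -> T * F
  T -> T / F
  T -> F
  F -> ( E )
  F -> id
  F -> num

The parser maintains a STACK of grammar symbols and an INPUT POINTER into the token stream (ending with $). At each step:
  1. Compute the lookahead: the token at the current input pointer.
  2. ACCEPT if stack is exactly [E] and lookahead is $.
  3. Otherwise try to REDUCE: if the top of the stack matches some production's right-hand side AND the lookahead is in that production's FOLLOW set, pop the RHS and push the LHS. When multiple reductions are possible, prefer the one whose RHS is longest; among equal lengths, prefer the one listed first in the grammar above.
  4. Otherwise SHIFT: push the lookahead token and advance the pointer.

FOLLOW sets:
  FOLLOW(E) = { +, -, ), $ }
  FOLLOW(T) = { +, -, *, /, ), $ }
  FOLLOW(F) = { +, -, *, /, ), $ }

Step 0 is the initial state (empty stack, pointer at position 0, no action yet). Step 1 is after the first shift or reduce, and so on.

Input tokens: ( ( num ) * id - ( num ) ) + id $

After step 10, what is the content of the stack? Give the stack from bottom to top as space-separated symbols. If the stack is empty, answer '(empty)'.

Answer: ( T *

Derivation:
Step 1: shift (. Stack=[(] ptr=1 lookahead=( remaining=[( num ) * id - ( num ) ) + id $]
Step 2: shift (. Stack=[( (] ptr=2 lookahead=num remaining=[num ) * id - ( num ) ) + id $]
Step 3: shift num. Stack=[( ( num] ptr=3 lookahead=) remaining=[) * id - ( num ) ) + id $]
Step 4: reduce F->num. Stack=[( ( F] ptr=3 lookahead=) remaining=[) * id - ( num ) ) + id $]
Step 5: reduce T->F. Stack=[( ( T] ptr=3 lookahead=) remaining=[) * id - ( num ) ) + id $]
Step 6: reduce E->T. Stack=[( ( E] ptr=3 lookahead=) remaining=[) * id - ( num ) ) + id $]
Step 7: shift ). Stack=[( ( E )] ptr=4 lookahead=* remaining=[* id - ( num ) ) + id $]
Step 8: reduce F->( E ). Stack=[( F] ptr=4 lookahead=* remaining=[* id - ( num ) ) + id $]
Step 9: reduce T->F. Stack=[( T] ptr=4 lookahead=* remaining=[* id - ( num ) ) + id $]
Step 10: shift *. Stack=[( T *] ptr=5 lookahead=id remaining=[id - ( num ) ) + id $]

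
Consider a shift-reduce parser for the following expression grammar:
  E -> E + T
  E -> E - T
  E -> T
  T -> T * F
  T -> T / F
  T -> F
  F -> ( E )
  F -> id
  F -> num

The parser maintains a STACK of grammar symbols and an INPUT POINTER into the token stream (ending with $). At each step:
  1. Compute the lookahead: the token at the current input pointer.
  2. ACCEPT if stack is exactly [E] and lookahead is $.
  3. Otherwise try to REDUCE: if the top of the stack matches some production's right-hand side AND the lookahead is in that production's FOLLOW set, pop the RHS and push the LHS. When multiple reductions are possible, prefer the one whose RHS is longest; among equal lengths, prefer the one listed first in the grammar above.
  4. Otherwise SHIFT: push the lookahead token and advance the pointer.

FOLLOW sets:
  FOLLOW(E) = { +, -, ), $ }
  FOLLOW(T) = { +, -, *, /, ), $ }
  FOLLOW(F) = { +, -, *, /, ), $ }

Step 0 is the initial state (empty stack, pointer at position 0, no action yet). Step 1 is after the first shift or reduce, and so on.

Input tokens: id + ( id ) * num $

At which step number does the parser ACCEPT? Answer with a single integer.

Answer: 19

Derivation:
Step 1: shift id. Stack=[id] ptr=1 lookahead=+ remaining=[+ ( id ) * num $]
Step 2: reduce F->id. Stack=[F] ptr=1 lookahead=+ remaining=[+ ( id ) * num $]
Step 3: reduce T->F. Stack=[T] ptr=1 lookahead=+ remaining=[+ ( id ) * num $]
Step 4: reduce E->T. Stack=[E] ptr=1 lookahead=+ remaining=[+ ( id ) * num $]
Step 5: shift +. Stack=[E +] ptr=2 lookahead=( remaining=[( id ) * num $]
Step 6: shift (. Stack=[E + (] ptr=3 lookahead=id remaining=[id ) * num $]
Step 7: shift id. Stack=[E + ( id] ptr=4 lookahead=) remaining=[) * num $]
Step 8: reduce F->id. Stack=[E + ( F] ptr=4 lookahead=) remaining=[) * num $]
Step 9: reduce T->F. Stack=[E + ( T] ptr=4 lookahead=) remaining=[) * num $]
Step 10: reduce E->T. Stack=[E + ( E] ptr=4 lookahead=) remaining=[) * num $]
Step 11: shift ). Stack=[E + ( E )] ptr=5 lookahead=* remaining=[* num $]
Step 12: reduce F->( E ). Stack=[E + F] ptr=5 lookahead=* remaining=[* num $]
Step 13: reduce T->F. Stack=[E + T] ptr=5 lookahead=* remaining=[* num $]
Step 14: shift *. Stack=[E + T *] ptr=6 lookahead=num remaining=[num $]
Step 15: shift num. Stack=[E + T * num] ptr=7 lookahead=$ remaining=[$]
Step 16: reduce F->num. Stack=[E + T * F] ptr=7 lookahead=$ remaining=[$]
Step 17: reduce T->T * F. Stack=[E + T] ptr=7 lookahead=$ remaining=[$]
Step 18: reduce E->E + T. Stack=[E] ptr=7 lookahead=$ remaining=[$]
Step 19: accept. Stack=[E] ptr=7 lookahead=$ remaining=[$]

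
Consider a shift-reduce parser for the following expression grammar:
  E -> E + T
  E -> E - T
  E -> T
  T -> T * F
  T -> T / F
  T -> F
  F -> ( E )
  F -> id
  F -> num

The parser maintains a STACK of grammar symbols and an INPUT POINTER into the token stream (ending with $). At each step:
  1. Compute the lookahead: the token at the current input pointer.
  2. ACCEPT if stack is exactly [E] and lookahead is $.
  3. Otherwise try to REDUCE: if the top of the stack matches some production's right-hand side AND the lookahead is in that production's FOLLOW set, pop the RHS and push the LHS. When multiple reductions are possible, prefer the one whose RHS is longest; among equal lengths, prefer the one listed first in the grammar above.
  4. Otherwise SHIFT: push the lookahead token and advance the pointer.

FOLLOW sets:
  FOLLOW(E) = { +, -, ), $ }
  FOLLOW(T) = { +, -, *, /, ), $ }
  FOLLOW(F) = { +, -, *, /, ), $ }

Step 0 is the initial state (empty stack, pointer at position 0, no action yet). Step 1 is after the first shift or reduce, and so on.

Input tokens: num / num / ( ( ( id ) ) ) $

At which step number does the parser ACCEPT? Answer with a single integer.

Answer: 28

Derivation:
Step 1: shift num. Stack=[num] ptr=1 lookahead=/ remaining=[/ num / ( ( ( id ) ) ) $]
Step 2: reduce F->num. Stack=[F] ptr=1 lookahead=/ remaining=[/ num / ( ( ( id ) ) ) $]
Step 3: reduce T->F. Stack=[T] ptr=1 lookahead=/ remaining=[/ num / ( ( ( id ) ) ) $]
Step 4: shift /. Stack=[T /] ptr=2 lookahead=num remaining=[num / ( ( ( id ) ) ) $]
Step 5: shift num. Stack=[T / num] ptr=3 lookahead=/ remaining=[/ ( ( ( id ) ) ) $]
Step 6: reduce F->num. Stack=[T / F] ptr=3 lookahead=/ remaining=[/ ( ( ( id ) ) ) $]
Step 7: reduce T->T / F. Stack=[T] ptr=3 lookahead=/ remaining=[/ ( ( ( id ) ) ) $]
Step 8: shift /. Stack=[T /] ptr=4 lookahead=( remaining=[( ( ( id ) ) ) $]
Step 9: shift (. Stack=[T / (] ptr=5 lookahead=( remaining=[( ( id ) ) ) $]
Step 10: shift (. Stack=[T / ( (] ptr=6 lookahead=( remaining=[( id ) ) ) $]
Step 11: shift (. Stack=[T / ( ( (] ptr=7 lookahead=id remaining=[id ) ) ) $]
Step 12: shift id. Stack=[T / ( ( ( id] ptr=8 lookahead=) remaining=[) ) ) $]
Step 13: reduce F->id. Stack=[T / ( ( ( F] ptr=8 lookahead=) remaining=[) ) ) $]
Step 14: reduce T->F. Stack=[T / ( ( ( T] ptr=8 lookahead=) remaining=[) ) ) $]
Step 15: reduce E->T. Stack=[T / ( ( ( E] ptr=8 lookahead=) remaining=[) ) ) $]
Step 16: shift ). Stack=[T / ( ( ( E )] ptr=9 lookahead=) remaining=[) ) $]
Step 17: reduce F->( E ). Stack=[T / ( ( F] ptr=9 lookahead=) remaining=[) ) $]
Step 18: reduce T->F. Stack=[T / ( ( T] ptr=9 lookahead=) remaining=[) ) $]
Step 19: reduce E->T. Stack=[T / ( ( E] ptr=9 lookahead=) remaining=[) ) $]
Step 20: shift ). Stack=[T / ( ( E )] ptr=10 lookahead=) remaining=[) $]
Step 21: reduce F->( E ). Stack=[T / ( F] ptr=10 lookahead=) remaining=[) $]
Step 22: reduce T->F. Stack=[T / ( T] ptr=10 lookahead=) remaining=[) $]
Step 23: reduce E->T. Stack=[T / ( E] ptr=10 lookahead=) remaining=[) $]
Step 24: shift ). Stack=[T / ( E )] ptr=11 lookahead=$ remaining=[$]
Step 25: reduce F->( E ). Stack=[T / F] ptr=11 lookahead=$ remaining=[$]
Step 26: reduce T->T / F. Stack=[T] ptr=11 lookahead=$ remaining=[$]
Step 27: reduce E->T. Stack=[E] ptr=11 lookahead=$ remaining=[$]
Step 28: accept. Stack=[E] ptr=11 lookahead=$ remaining=[$]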